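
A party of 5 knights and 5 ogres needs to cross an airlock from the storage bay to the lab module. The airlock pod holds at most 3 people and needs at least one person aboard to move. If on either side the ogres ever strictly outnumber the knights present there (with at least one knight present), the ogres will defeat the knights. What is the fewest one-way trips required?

11

Counting alone: each trip to the lab module takes at most 3 across and each return brings at least 1 back, so after t trips out (and t−1 returns) at most 3t − (t−1) of the 10 are across; that first reaches 10 at t = 5, so at least 9 crossings are needed.
The safety rule pushes this higher. Following every safe sequence of crossings, the most of the 10 that can be at the lab module as the airlock pod arrives there on crossing 9 is 9 — never all 10.
So no plan with fewer than 11 crossings exists, and this one achieves 11:
1. 2 ogres → the lab module.  (the storage bay: 5K 3O; the lab module: 0K 2O)
2. 1 ogre ← the storage bay.  (the storage bay: 5K 4O; the lab module: 0K 1O)
3. 3 ogres → the lab module.  (the storage bay: 5K 1O; the lab module: 0K 4O)
4. 1 ogre ← the storage bay.  (the storage bay: 5K 2O; the lab module: 0K 3O)
5. 3 knights → the lab module.  (the storage bay: 2K 2O; the lab module: 3K 3O)
6. 1 knight and 1 ogre ← the storage bay.  (the storage bay: 3K 3O; the lab module: 2K 2O)
7. 3 knights → the lab module.  (the storage bay: 0K 3O; the lab module: 5K 2O)
8. 1 ogre ← the storage bay.  (the storage bay: 0K 4O; the lab module: 5K 1O)
9. 2 ogres → the lab module.  (the storage bay: 0K 2O; the lab module: 5K 3O)
10. 1 ogre ← the storage bay.  (the storage bay: 0K 3O; the lab module: 5K 2O)
11. 3 ogres → the lab module.  (the storage bay: 0K 0O; the lab module: 5K 5O)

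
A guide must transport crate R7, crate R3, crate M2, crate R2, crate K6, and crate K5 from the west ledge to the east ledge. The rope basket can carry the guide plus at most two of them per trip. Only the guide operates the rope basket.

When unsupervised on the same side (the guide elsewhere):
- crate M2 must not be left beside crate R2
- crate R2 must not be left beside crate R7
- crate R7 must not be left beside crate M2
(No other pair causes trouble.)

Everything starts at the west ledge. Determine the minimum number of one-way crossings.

9

Counting alone: the guide can take at most 2 across per trip to the east ledge, so moving all 6 needs at least 3 loaded trips out, with a return between consecutive ones — at least 5 crossings.
The safety rule pushes this higher. Following every safe sequence of crossings, the most of the 6 that can be at the east ledge as the rope basket arrives there on crossings 5, 7 is 4, 5 respectively — never all 6.
So no plan with fewer than 9 crossings exists, and this one achieves 9:
1. Guide goes to the east ledge with crate M2 and crate R7.  [the west ledge: crate K5, crate K6, crate R2, crate R3 | the east ledge: crate M2, crate R7]
2. Guide goes back to the west ledge with crate R7.  [the west ledge: crate K5, crate K6, crate R2, crate R3, crate R7 | the east ledge: crate M2]
3. Guide goes to the east ledge with crate R3 and crate R7.  [the west ledge: crate K5, crate K6, crate R2 | the east ledge: crate M2, crate R3, crate R7]
4. Guide goes back to the west ledge with crate R7.  [the west ledge: crate K5, crate K6, crate R2, crate R7 | the east ledge: crate M2, crate R3]
5. Guide goes to the east ledge with crate K6 and crate R7.  [the west ledge: crate K5, crate R2 | the east ledge: crate K6, crate M2, crate R3, crate R7]
6. Guide goes back to the west ledge with crate R7.  [the west ledge: crate K5, crate R2, crate R7 | the east ledge: crate K6, crate M2, crate R3]
7. Guide goes to the east ledge with crate K5 and crate R7.  [the west ledge: crate R2 | the east ledge: crate K5, crate K6, crate M2, crate R3, crate R7]
8. Guide goes back to the west ledge with crate R7.  [the west ledge: crate R2, crate R7 | the east ledge: crate K5, crate K6, crate M2, crate R3]
9. Guide goes to the east ledge with crate R2 and crate R7.  [the west ledge: — | the east ledge: crate K5, crate K6, crate M2, crate R2, crate R3, crate R7]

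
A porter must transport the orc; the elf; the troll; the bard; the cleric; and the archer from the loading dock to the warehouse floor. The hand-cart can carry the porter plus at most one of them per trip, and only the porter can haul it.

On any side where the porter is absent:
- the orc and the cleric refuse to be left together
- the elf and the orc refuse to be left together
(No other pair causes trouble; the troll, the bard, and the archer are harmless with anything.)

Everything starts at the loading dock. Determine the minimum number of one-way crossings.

13

Counting alone: the porter can take at most 1 across per trip to the warehouse floor, so moving all 6 needs at least 6 loaded trips out, with a return between consecutive ones — at least 11 crossings.
The safety rule pushes this higher. Following every safe sequence of crossings, the most of the 6 that can be at the warehouse floor as the hand-cart arrives there on crossing 11 is 5 — never all 6.
So no plan with fewer than 13 crossings exists, and this one achieves 13:
1. Porter goes to the warehouse floor with the orc.  [the loading dock: the archer, the bard, the cleric, the elf, the troll | the warehouse floor: the orc]
2. Porter goes back to the loading dock alone.  [the loading dock: the archer, the bard, the cleric, the elf, the troll | the warehouse floor: the orc]
3. Porter goes to the warehouse floor with the elf.  [the loading dock: the archer, the bard, the cleric, the troll | the warehouse floor: the elf, the orc]
4. Porter goes back to the loading dock with the orc.  [the loading dock: the archer, the bard, the cleric, the orc, the troll | the warehouse floor: the elf]
5. Porter goes to the warehouse floor with the cleric.  [the loading dock: the archer, the bard, the orc, the troll | the warehouse floor: the cleric, the elf]
6. Porter goes back to the loading dock alone.  [the loading dock: the archer, the bard, the orc, the troll | the warehouse floor: the cleric, the elf]
7. Porter goes to the warehouse floor with the troll.  [the loading dock: the archer, the bard, the orc | the warehouse floor: the cleric, the elf, the troll]
8. Porter goes back to the loading dock alone.  [the loading dock: the archer, the bard, the orc | the warehouse floor: the cleric, the elf, the troll]
9. Porter goes to the warehouse floor with the bard.  [the loading dock: the archer, the orc | the warehouse floor: the bard, the cleric, the elf, the troll]
10. Porter goes back to the loading dock alone.  [the loading dock: the archer, the orc | the warehouse floor: the bard, the cleric, the elf, the troll]
11. Porter goes to the warehouse floor with the archer.  [the loading dock: the orc | the warehouse floor: the archer, the bard, the cleric, the elf, the troll]
12. Porter goes back to the loading dock alone.  [the loading dock: the orc | the warehouse floor: the archer, the bard, the cleric, the elf, the troll]
13. Porter goes to the warehouse floor with the orc.  [the loading dock: — | the warehouse floor: the archer, the bard, the cleric, the elf, the orc, the troll]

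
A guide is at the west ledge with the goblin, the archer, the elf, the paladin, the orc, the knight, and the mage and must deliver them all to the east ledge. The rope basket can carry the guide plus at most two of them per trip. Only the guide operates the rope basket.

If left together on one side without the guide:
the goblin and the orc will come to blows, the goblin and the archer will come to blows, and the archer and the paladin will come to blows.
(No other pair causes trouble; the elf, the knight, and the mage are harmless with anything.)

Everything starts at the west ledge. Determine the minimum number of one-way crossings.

Counting alone: the guide can take at most 2 across per trip to the east ledge, so moving all 7 needs at least 4 loaded trips out, with a return between consecutive ones — at least 7 crossings.
The plan below uses exactly 7 crossings, so it is optimal:
1. Guide goes to the east ledge with the archer and the goblin.  [the west ledge: the elf, the knight, the mage, the orc, the paladin | the east ledge: the archer, the goblin]
2. Guide goes back to the west ledge with the goblin.  [the west ledge: the elf, the goblin, the knight, the mage, the orc, the paladin | the east ledge: the archer]
3. Guide goes to the east ledge with the elf and the orc.  [the west ledge: the goblin, the knight, the mage, the paladin | the east ledge: the archer, the elf, the orc]
4. Guide goes back to the west ledge alone.  [the west ledge: the goblin, the knight, the mage, the paladin | the east ledge: the archer, the elf, the orc]
5. Guide goes to the east ledge with the knight and the mage.  [the west ledge: the goblin, the paladin | the east ledge: the archer, the elf, the knight, the mage, the orc]
6. Guide goes back to the west ledge alone.  [the west ledge: the goblin, the paladin | the east ledge: the archer, the elf, the knight, the mage, the orc]
7. Guide goes to the east ledge with the goblin and the paladin.  [the west ledge: — | the east ledge: the archer, the elf, the goblin, the knight, the mage, the orc, the paladin]

7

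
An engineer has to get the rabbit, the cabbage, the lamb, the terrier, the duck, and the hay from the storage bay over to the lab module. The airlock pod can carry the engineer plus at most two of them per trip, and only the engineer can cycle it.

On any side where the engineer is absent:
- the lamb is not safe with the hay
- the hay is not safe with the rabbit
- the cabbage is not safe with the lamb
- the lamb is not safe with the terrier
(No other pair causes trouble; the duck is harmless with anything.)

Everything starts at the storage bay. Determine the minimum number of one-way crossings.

7

Counting alone: the engineer can take at most 2 across per trip to the lab module, so moving all 6 needs at least 3 loaded trips out, with a return between consecutive ones — at least 5 crossings.
The safety rule pushes this higher. Following every safe sequence of crossings, the most of the 6 that can be at the lab module as the airlock pod arrives there on crossing 5 is 5 — never all 6.
So no plan with fewer than 7 crossings exists, and this one achieves 7:
1. Engineer goes to the lab module with the lamb and the rabbit.
2. Engineer goes back to the storage bay alone.
3. Engineer goes to the lab module with the duck.
4. Engineer goes back to the storage bay alone.
5. Engineer goes to the lab module with the cabbage and the terrier.
6. Engineer goes back to the storage bay with the lamb.
7. Engineer goes to the lab module with the hay and the lamb.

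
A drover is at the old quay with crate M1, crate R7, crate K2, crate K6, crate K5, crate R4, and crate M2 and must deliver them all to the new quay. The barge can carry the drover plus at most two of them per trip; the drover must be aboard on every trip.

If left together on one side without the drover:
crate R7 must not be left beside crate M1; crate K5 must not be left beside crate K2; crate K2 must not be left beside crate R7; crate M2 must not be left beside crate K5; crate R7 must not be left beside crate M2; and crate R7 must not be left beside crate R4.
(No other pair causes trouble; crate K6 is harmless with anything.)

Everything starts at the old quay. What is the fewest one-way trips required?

9

Counting alone: the drover can take at most 2 across per trip to the new quay, so moving all 7 needs at least 4 loaded trips out, with a return between consecutive ones — at least 7 crossings.
The safety rule pushes this higher. Following every safe sequence of crossings, the most of the 7 that can be at the new quay as the barge arrives there on crossing 7 is 6 — never all 7.
So no plan with fewer than 9 crossings exists, and this one achieves 9:
1. Drover goes to the new quay with crate K5 and crate R7.  [the old quay: crate K2, crate K6, crate M1, crate M2, crate R4 | the new quay: crate K5, crate R7]
2. Drover goes back to the old quay alone.  [the old quay: crate K2, crate K6, crate M1, crate M2, crate R4 | the new quay: crate K5, crate R7]
3. Drover goes to the new quay with crate K6.  [the old quay: crate K2, crate M1, crate M2, crate R4 | the new quay: crate K5, crate K6, crate R7]
4. Drover goes back to the old quay alone.  [the old quay: crate K2, crate M1, crate M2, crate R4 | the new quay: crate K5, crate K6, crate R7]
5. Drover goes to the new quay with crate K2 and crate M1.  [the old quay: crate M2, crate R4 | the new quay: crate K2, crate K5, crate K6, crate M1, crate R7]
6. Drover goes back to the old quay with crate K5 and crate R7.  [the old quay: crate K5, crate M2, crate R4, crate R7 | the new quay: crate K2, crate K6, crate M1]
7. Drover goes to the new quay with crate M2 and crate R4.  [the old quay: crate K5, crate R7 | the new quay: crate K2, crate K6, crate M1, crate M2, crate R4]
8. Drover goes back to the old quay alone.  [the old quay: crate K5, crate R7 | the new quay: crate K2, crate K6, crate M1, crate M2, crate R4]
9. Drover goes to the new quay with crate K5 and crate R7.  [the old quay: — | the new quay: crate K2, crate K5, crate K6, crate M1, crate M2, crate R4, crate R7]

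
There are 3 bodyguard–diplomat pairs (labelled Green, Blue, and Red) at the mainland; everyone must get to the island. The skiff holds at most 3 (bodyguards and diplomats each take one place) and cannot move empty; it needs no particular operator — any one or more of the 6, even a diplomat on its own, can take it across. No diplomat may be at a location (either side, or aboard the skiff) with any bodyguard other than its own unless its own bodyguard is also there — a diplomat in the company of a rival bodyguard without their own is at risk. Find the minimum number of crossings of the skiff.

Counting alone: each trip to the island takes at most 3 across and each return brings at least 1 back, so after t trips out (and t−1 returns) at most 3t − (t−1) of the 6 are across; that first reaches 6 at t = 3, so at least 5 crossings are needed.
The plan below uses exactly 5 crossings, so it is optimal:
1. bodyguard Green and diplomat Green cross → the island.
2. bodyguard Green crosses ← the mainland.
3. bodyguard Blue, bodyguard Green, and bodyguard Red cross → the island.
4. diplomat Green crosses ← the mainland.
5. diplomat Blue, diplomat Green, and diplomat Red cross → the island.

5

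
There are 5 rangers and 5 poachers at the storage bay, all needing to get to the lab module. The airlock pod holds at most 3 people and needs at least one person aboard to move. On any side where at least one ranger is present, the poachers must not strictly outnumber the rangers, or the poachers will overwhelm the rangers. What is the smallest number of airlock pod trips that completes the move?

Counting alone: each trip to the lab module takes at most 3 across and each return brings at least 1 back, so after t trips out (and t−1 returns) at most 3t − (t−1) of the 10 are across; that first reaches 10 at t = 5, so at least 9 crossings are needed.
The safety rule pushes this higher. Following every safe sequence of crossings, the most of the 10 that can be at the lab module as the airlock pod arrives there on crossing 9 is 9 — never all 10.
So no plan with fewer than 11 crossings exists, and this one achieves 11:
1. 2 poachers → the lab module.  (the storage bay: 5R 3P; the lab module: 0R 2P)
2. 1 poacher ← the storage bay.  (the storage bay: 5R 4P; the lab module: 0R 1P)
3. 3 poachers → the lab module.  (the storage bay: 5R 1P; the lab module: 0R 4P)
4. 1 poacher ← the storage bay.  (the storage bay: 5R 2P; the lab module: 0R 3P)
5. 3 rangers → the lab module.  (the storage bay: 2R 2P; the lab module: 3R 3P)
6. 1 ranger and 1 poacher ← the storage bay.  (the storage bay: 3R 3P; the lab module: 2R 2P)
7. 3 rangers → the lab module.  (the storage bay: 0R 3P; the lab module: 5R 2P)
8. 1 poacher ← the storage bay.  (the storage bay: 0R 4P; the lab module: 5R 1P)
9. 2 poachers → the lab module.  (the storage bay: 0R 2P; the lab module: 5R 3P)
10. 1 poacher ← the storage bay.  (the storage bay: 0R 3P; the lab module: 5R 2P)
11. 3 poachers → the lab module.  (the storage bay: 0R 0P; the lab module: 5R 5P)

11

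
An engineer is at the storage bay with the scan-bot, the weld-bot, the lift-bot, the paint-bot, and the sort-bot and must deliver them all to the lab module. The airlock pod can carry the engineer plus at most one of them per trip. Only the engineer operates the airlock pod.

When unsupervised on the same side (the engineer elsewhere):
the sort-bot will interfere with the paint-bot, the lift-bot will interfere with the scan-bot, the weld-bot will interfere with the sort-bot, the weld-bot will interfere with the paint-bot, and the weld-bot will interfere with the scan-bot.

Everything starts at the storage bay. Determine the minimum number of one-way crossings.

impossible

Whatever the first load, the items left behind include a forbidden pair without the engineer. No opening move is safe, so no plan exists.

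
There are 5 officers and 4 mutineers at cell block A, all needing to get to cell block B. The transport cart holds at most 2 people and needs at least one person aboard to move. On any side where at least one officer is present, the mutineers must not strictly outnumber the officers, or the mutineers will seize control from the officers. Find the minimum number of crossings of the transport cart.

Counting alone: each trip to cell block B takes at most 2 across and each return brings at least 1 back, so after t trips out (and t−1 returns) at most 2t − (t−1) of the 9 are across; that first reaches 9 at t = 8, so at least 15 crossings are needed.
The plan below uses exactly 15 crossings, so it is optimal:
1. 2 mutineers → cell block B.  (cell block A: 5O 2M; cell block B: 0O 2M)
2. 1 mutineer ← cell block A.  (cell block A: 5O 3M; cell block B: 0O 1M)
3. 2 mutineers → cell block B.  (cell block A: 5O 1M; cell block B: 0O 3M)
4. 1 mutineer ← cell block A.  (cell block A: 5O 2M; cell block B: 0O 2M)
5. 2 officers → cell block B.  (cell block A: 3O 2M; cell block B: 2O 2M)
6. 1 mutineer ← cell block A.  (cell block A: 3O 3M; cell block B: 2O 1M)
7. 1 officer and 1 mutineer → cell block B.  (cell block A: 2O 2M; cell block B: 3O 2M)
8. 1 officer ← cell block A.  (cell block A: 3O 2M; cell block B: 2O 2M)
9. 1 officer and 1 mutineer → cell block B.  (cell block A: 2O 1M; cell block B: 3O 3M)
10. 1 mutineer ← cell block A.  (cell block A: 2O 2M; cell block B: 3O 2M)
11. 1 officer and 1 mutineer → cell block B.  (cell block A: 1O 1M; cell block B: 4O 3M)
12. 1 officer ← cell block A.  (cell block A: 2O 1M; cell block B: 3O 3M)
13. 1 officer and 1 mutineer → cell block B.  (cell block A: 1O 0M; cell block B: 4O 4M)
14. 1 mutineer ← cell block A.  (cell block A: 1O 1M; cell block B: 4O 3M)
15. 1 officer and 1 mutineer → cell block B.  (cell block A: 0O 0M; cell block B: 5O 4M)

15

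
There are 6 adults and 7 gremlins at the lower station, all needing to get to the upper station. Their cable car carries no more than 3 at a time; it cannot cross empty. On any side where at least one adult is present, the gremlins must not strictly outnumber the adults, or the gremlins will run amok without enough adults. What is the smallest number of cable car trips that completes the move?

impossible

The gremlins already outnumber the adults at the lower station before anyone moves, so the starting position itself is disallowed.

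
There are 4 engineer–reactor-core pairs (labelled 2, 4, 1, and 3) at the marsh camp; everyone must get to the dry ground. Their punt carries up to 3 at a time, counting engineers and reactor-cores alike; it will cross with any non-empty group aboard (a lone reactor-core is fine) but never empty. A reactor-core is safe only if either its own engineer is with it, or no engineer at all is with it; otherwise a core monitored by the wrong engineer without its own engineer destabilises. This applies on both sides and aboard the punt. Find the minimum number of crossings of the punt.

9

Counting alone: each trip to the dry ground takes at most 3 across and each return brings at least 1 back, so after t trips out (and t−1 returns) at most 3t − (t−1) of the 8 are across; that first reaches 8 at t = 4, so at least 7 crossings are needed.
The safety rule pushes this higher. Following every safe sequence of crossings, the most of the 8 that can be at the dry ground as the punt arrives there on crossing 7 is 7 — never all 8.
So no plan with fewer than 9 crossings exists, and this one achieves 9:
1. engineer 2 and reactor-core 2 cross → the dry ground.
2. engineer 2 crosses ← the marsh camp.
3. engineer 2, engineer 4, and reactor-core 4 cross → the dry ground.
4. engineer 2 and reactor-core 2 cross ← the marsh camp.
5. engineer 1, engineer 2, and engineer 3 cross → the dry ground.
6. reactor-core 4 crosses ← the marsh camp.
7. reactor-core 2 and reactor-core 4 cross → the dry ground.
8. reactor-core 2 crosses ← the marsh camp.
9. reactor-core 1, reactor-core 2, and reactor-core 3 cross → the dry ground.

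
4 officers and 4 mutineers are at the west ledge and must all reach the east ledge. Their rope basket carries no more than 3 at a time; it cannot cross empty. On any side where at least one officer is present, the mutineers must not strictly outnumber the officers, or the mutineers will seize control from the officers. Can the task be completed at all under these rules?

1. 2 mutineers → the east ledge.  (the west ledge: 4O 2M; the east ledge: 0O 2M)
2. 1 mutineer ← the west ledge.  (the west ledge: 4O 3M; the east ledge: 0O 1M)
3. 3 mutineers → the east ledge.  (the west ledge: 4O 0M; the east ledge: 0O 4M)
4. 1 mutineer ← the west ledge.  (the west ledge: 4O 1M; the east ledge: 0O 3M)
5. 3 officers → the east ledge.  (the west ledge: 1O 1M; the east ledge: 3O 3M)
6. 1 officer and 1 mutineer ← the west ledge.  (the west ledge: 2O 2M; the east ledge: 2O 2M)
7. 2 officers → the east ledge.  (the west ledge: 0O 2M; the east ledge: 4O 2M)
8. 1 mutineer ← the west ledge.  (the west ledge: 0O 3M; the east ledge: 4O 1M)
9. 3 mutineers → the east ledge.  (the west ledge: 0O 0M; the east ledge: 4O 4M)

Yes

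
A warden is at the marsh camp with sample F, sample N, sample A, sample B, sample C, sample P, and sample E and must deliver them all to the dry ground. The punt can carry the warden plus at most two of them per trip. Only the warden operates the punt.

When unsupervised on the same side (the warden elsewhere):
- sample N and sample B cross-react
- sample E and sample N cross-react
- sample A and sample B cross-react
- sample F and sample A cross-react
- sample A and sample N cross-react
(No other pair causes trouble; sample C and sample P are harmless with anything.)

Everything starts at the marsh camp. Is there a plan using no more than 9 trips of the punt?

Counting alone: the warden can take at most 2 across per trip to the dry ground, so moving all 7 needs at least 4 loaded trips out, with a return between consecutive ones — at least 7 crossings.
The safety rule pushes this higher. Following every safe sequence of crossings, the most of the 7 that can be at the dry ground as the punt arrives there on crossings 7, 9 is 5, 6 respectively — never all 7.
So the move cannot be finished within 9 crossings. (The shortest complete plan takes 11:)
1. Warden goes to the dry ground with sample A and sample N.
2. Warden goes back to the marsh camp with sample N.
3. Warden goes to the dry ground with sample F and sample N.
4. Warden goes back to the marsh camp with sample A.
5. Warden goes to the dry ground with sample A and sample C.
6. Warden goes back to the marsh camp with sample A.
7. Warden goes to the dry ground with sample A and sample P.
8. Warden goes back to the marsh camp with sample A.
9. Warden goes to the dry ground with sample B and sample E.
10. Warden goes back to the marsh camp with sample N.
11. Warden goes to the dry ground with sample A and sample N.

No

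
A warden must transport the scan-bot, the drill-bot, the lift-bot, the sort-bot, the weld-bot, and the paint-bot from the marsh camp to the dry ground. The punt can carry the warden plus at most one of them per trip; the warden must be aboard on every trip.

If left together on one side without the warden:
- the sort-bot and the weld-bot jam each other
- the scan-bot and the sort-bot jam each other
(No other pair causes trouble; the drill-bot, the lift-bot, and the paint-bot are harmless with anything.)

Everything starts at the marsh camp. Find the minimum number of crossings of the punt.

13

Counting alone: the warden can take at most 1 across per trip to the dry ground, so moving all 6 needs at least 6 loaded trips out, with a return between consecutive ones — at least 11 crossings.
The safety rule pushes this higher. Following every safe sequence of crossings, the most of the 6 that can be at the dry ground as the punt arrives there on crossing 11 is 5 — never all 6.
So no plan with fewer than 13 crossings exists, and this one achieves 13:
1. Warden goes to the dry ground with the sort-bot.
2. Warden goes back to the marsh camp alone.
3. Warden goes to the dry ground with the scan-bot.
4. Warden goes back to the marsh camp with the sort-bot.
5. Warden goes to the dry ground with the weld-bot.
6. Warden goes back to the marsh camp alone.
7. Warden goes to the dry ground with the drill-bot.
8. Warden goes back to the marsh camp alone.
9. Warden goes to the dry ground with the lift-bot.
10. Warden goes back to the marsh camp alone.
11. Warden goes to the dry ground with the paint-bot.
12. Warden goes back to the marsh camp alone.
13. Warden goes to the dry ground with the sort-bot.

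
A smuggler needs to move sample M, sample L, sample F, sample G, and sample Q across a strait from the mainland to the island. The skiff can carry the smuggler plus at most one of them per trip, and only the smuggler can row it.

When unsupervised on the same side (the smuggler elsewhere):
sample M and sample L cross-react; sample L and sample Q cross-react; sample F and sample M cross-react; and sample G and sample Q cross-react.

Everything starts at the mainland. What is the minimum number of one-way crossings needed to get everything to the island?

Whatever the first load, the items left behind include a forbidden pair without the smuggler. No opening move is safe, so no plan exists.

impossible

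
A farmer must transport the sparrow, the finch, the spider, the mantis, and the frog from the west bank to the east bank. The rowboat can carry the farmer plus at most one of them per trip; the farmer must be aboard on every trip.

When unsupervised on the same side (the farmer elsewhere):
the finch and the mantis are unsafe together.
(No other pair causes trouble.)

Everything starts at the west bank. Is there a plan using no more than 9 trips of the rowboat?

Yes — this plan uses 9 crossings (≤ 9):
1. Farmer goes to the east bank with the finch.  [the west bank: the frog, the mantis, the sparrow, the spider | the east bank: the finch]
2. Farmer goes back to the west bank alone.  [the west bank: the frog, the mantis, the sparrow, the spider | the east bank: the finch]
3. Farmer goes to the east bank with the sparrow.  [the west bank: the frog, the mantis, the spider | the east bank: the finch, the sparrow]
4. Farmer goes back to the west bank alone.  [the west bank: the frog, the mantis, the spider | the east bank: the finch, the sparrow]
5. Farmer goes to the east bank with the spider.  [the west bank: the frog, the mantis | the east bank: the finch, the sparrow, the spider]
6. Farmer goes back to the west bank alone.  [the west bank: the frog, the mantis | the east bank: the finch, the sparrow, the spider]
7. Farmer goes to the east bank with the frog.  [the west bank: the mantis | the east bank: the finch, the frog, the sparrow, the spider]
8. Farmer goes back to the west bank alone.  [the west bank: the mantis | the east bank: the finch, the frog, the sparrow, the spider]
9. Farmer goes to the east bank with the mantis.  [the west bank: — | the east bank: the finch, the frog, the mantis, the sparrow, the spider]

Yes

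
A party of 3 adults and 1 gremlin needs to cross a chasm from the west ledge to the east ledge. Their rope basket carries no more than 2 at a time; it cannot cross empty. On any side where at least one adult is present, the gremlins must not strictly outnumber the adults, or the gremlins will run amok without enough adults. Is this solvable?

Yes

1. 1 adult and 1 gremlin → the east ledge.  (the west ledge: 2A 0G; the east ledge: 1A 1G)
2. 1 gremlin ← the west ledge.  (the west ledge: 2A 1G; the east ledge: 1A 0G)
3. 1 adult and 1 gremlin → the east ledge.  (the west ledge: 1A 0G; the east ledge: 2A 1G)
4. 1 gremlin ← the west ledge.  (the west ledge: 1A 1G; the east ledge: 2A 0G)
5. 1 adult and 1 gremlin → the east ledge.  (the west ledge: 0A 0G; the east ledge: 3A 1G)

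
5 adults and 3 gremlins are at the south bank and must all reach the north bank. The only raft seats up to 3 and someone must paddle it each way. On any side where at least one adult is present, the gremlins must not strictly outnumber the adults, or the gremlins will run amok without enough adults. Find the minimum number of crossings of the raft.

7

Counting alone: each trip to the north bank takes at most 3 across and each return brings at least 1 back, so after t trips out (and t−1 returns) at most 3t − (t−1) of the 8 are across; that first reaches 8 at t = 4, so at least 7 crossings are needed.
The plan below uses exactly 7 crossings, so it is optimal:
1. 2 gremlins → the north bank.  (the south bank: 5A 1G; the north bank: 0A 2G)
2. 1 gremlin ← the south bank.  (the south bank: 5A 2G; the north bank: 0A 1G)
3. 2 adults and 1 gremlin → the north bank.  (the south bank: 3A 1G; the north bank: 2A 2G)
4. 1 gremlin ← the south bank.  (the south bank: 3A 2G; the north bank: 2A 1G)
5. 1 adult and 2 gremlins → the north bank.  (the south bank: 2A 0G; the north bank: 3A 3G)
6. 1 gremlin ← the south bank.  (the south bank: 2A 1G; the north bank: 3A 2G)
7. 2 adults and 1 gremlin → the north bank.  (the south bank: 0A 0G; the north bank: 5A 3G)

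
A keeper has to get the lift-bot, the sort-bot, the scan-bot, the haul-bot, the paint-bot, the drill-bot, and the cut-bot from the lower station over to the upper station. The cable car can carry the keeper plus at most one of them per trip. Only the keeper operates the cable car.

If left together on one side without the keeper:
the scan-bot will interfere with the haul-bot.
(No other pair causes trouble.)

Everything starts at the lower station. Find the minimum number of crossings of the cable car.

Counting alone: the keeper can take at most 1 across per trip to the upper station, so moving all 7 needs at least 7 loaded trips out, with a return between consecutive ones — at least 13 crossings.
The plan below uses exactly 13 crossings, so it is optimal:
1. Keeper goes to the upper station with the scan-bot.
2. Keeper goes back to the lower station alone.
3. Keeper goes to the upper station with the lift-bot.
4. Keeper goes back to the lower station alone.
5. Keeper goes to the upper station with the sort-bot.
6. Keeper goes back to the lower station alone.
7. Keeper goes to the upper station with the paint-bot.
8. Keeper goes back to the lower station alone.
9. Keeper goes to the upper station with the drill-bot.
10. Keeper goes back to the lower station alone.
11. Keeper goes to the upper station with the cut-bot.
12. Keeper goes back to the lower station alone.
13. Keeper goes to the upper station with the haul-bot.

13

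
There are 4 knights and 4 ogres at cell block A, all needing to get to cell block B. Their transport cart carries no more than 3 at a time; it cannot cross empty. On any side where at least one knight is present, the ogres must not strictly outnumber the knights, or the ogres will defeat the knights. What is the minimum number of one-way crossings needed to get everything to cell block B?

Counting alone: each trip to cell block B takes at most 3 across and each return brings at least 1 back, so after t trips out (and t−1 returns) at most 3t − (t−1) of the 8 are across; that first reaches 8 at t = 4, so at least 7 crossings are needed.
The safety rule pushes this higher. Following every safe sequence of crossings, the most of the 8 that can be at cell block B as the transport cart arrives there on crossing 7 is 7 — never all 8.
So no plan with fewer than 9 crossings exists, and this one achieves 9:
1. 2 ogres → cell block B.  (cell block A: 4K 2O; cell block B: 0K 2O)
2. 1 ogre ← cell block A.  (cell block A: 4K 3O; cell block B: 0K 1O)
3. 3 ogres → cell block B.  (cell block A: 4K 0O; cell block B: 0K 4O)
4. 1 ogre ← cell block A.  (cell block A: 4K 1O; cell block B: 0K 3O)
5. 3 knights → cell block B.  (cell block A: 1K 1O; cell block B: 3K 3O)
6. 1 knight and 1 ogre ← cell block A.  (cell block A: 2K 2O; cell block B: 2K 2O)
7. 2 knights → cell block B.  (cell block A: 0K 2O; cell block B: 4K 2O)
8. 1 ogre ← cell block A.  (cell block A: 0K 3O; cell block B: 4K 1O)
9. 3 ogres → cell block B.  (cell block A: 0K 0O; cell block B: 4K 4O)

9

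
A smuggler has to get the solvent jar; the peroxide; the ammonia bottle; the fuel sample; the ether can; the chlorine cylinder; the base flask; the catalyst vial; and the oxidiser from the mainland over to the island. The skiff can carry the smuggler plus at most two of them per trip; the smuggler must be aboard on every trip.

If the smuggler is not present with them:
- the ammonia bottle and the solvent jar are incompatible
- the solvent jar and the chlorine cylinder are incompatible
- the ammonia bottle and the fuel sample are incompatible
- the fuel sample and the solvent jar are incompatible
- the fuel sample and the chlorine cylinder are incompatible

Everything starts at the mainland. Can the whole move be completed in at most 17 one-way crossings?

Yes — this plan uses 15 crossings (≤ 17):
1. Smuggler goes to the island with the fuel sample and the solvent jar.  [the mainland: the ammonia bottle, the base flask, the catalyst vial, the chlorine cylinder, the ether can, the oxidiser, the peroxide | the island: the fuel sample, the solvent jar]
2. Smuggler goes back to the mainland with the solvent jar.  [the mainland: the ammonia bottle, the base flask, the catalyst vial, the chlorine cylinder, the ether can, the oxidiser, the peroxide, the solvent jar | the island: the fuel sample]
3. Smuggler goes to the island with the peroxide and the solvent jar.  [the mainland: the ammonia bottle, the base flask, the catalyst vial, the chlorine cylinder, the ether can, the oxidiser | the island: the fuel sample, the peroxide, the solvent jar]
4. Smuggler goes back to the mainland with the solvent jar.  [the mainland: the ammonia bottle, the base flask, the catalyst vial, the chlorine cylinder, the ether can, the oxidiser, the solvent jar | the island: the fuel sample, the peroxide]
5. Smuggler goes to the island with the ether can and the solvent jar.  [the mainland: the ammonia bottle, the base flask, the catalyst vial, the chlorine cylinder, the oxidiser | the island: the ether can, the fuel sample, the peroxide, the solvent jar]
6. Smuggler goes back to the mainland with the solvent jar.  [the mainland: the ammonia bottle, the base flask, the catalyst vial, the chlorine cylinder, the oxidiser, the solvent jar | the island: the ether can, the fuel sample, the peroxide]
7. Smuggler goes to the island with the base flask and the solvent jar.  [the mainland: the ammonia bottle, the catalyst vial, the chlorine cylinder, the oxidiser | the island: the base flask, the ether can, the fuel sample, the peroxide, the solvent jar]
8. Smuggler goes back to the mainland with the solvent jar.  [the mainland: the ammonia bottle, the catalyst vial, the chlorine cylinder, the oxidiser, the solvent jar | the island: the base flask, the ether can, the fuel sample, the peroxide]
9. Smuggler goes to the island with the catalyst vial and the solvent jar.  [the mainland: the ammonia bottle, the chlorine cylinder, the oxidiser | the island: the base flask, the catalyst vial, the ether can, the fuel sample, the peroxide, the solvent jar]
10. Smuggler goes back to the mainland with the solvent jar.  [the mainland: the ammonia bottle, the chlorine cylinder, the oxidiser, the solvent jar | the island: the base flask, the catalyst vial, the ether can, the fuel sample, the peroxide]
11. Smuggler goes to the island with the oxidiser and the solvent jar.  [the mainland: the ammonia bottle, the chlorine cylinder | the island: the base flask, the catalyst vial, the ether can, the fuel sample, the oxidiser, the peroxide, the solvent jar]
12. Smuggler goes back to the mainland with the solvent jar.  [the mainland: the ammonia bottle, the chlorine cylinder, the solvent jar | the island: the base flask, the catalyst vial, the ether can, the fuel sample, the oxidiser, the peroxide]
13. Smuggler goes to the island with the ammonia bottle and the chlorine cylinder.  [the mainland: the solvent jar | the island: the ammonia bottle, the base flask, the catalyst vial, the chlorine cylinder, the ether can, the fuel sample, the oxidiser, the peroxide]
14. Smuggler goes back to the mainland with the fuel sample.  [the mainland: the fuel sample, the solvent jar | the island: the ammonia bottle, the base flask, the catalyst vial, the chlorine cylinder, the ether can, the oxidiser, the peroxide]
15. Smuggler goes to the island with the fuel sample and the solvent jar.  [the mainland: — | the island: the ammonia bottle, the base flask, the catalyst vial, the chlorine cylinder, the ether can, the fuel sample, the oxidiser, the peroxide, the solvent jar]

Yes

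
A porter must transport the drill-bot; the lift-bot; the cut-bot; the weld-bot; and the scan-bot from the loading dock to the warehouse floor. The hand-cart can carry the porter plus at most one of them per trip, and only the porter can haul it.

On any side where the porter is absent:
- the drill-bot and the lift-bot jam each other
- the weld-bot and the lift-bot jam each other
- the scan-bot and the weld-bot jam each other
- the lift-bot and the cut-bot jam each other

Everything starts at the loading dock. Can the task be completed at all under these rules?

Whatever the first load, the items left behind include a forbidden pair without the porter. No opening move is safe, so no plan exists.

No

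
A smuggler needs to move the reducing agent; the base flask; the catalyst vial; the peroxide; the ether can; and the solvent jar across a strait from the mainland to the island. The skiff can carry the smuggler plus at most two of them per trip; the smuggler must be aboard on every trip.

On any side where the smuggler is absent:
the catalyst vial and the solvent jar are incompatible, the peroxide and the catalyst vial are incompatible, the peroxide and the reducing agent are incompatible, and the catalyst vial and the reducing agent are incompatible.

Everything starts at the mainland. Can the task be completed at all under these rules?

Yes

1. Smuggler goes to the island with the catalyst vial and the reducing agent.  [the mainland: the base flask, the ether can, the peroxide, the solvent jar | the island: the catalyst vial, the reducing agent]
2. Smuggler goes back to the mainland with the reducing agent.  [the mainland: the base flask, the ether can, the peroxide, the reducing agent, the solvent jar | the island: the catalyst vial]
3. Smuggler goes to the island with the base flask and the reducing agent.  [the mainland: the ether can, the peroxide, the solvent jar | the island: the base flask, the catalyst vial, the reducing agent]
4. Smuggler goes back to the mainland with the reducing agent.  [the mainland: the ether can, the peroxide, the reducing agent, the solvent jar | the island: the base flask, the catalyst vial]
5. Smuggler goes to the island with the ether can and the reducing agent.  [the mainland: the peroxide, the solvent jar | the island: the base flask, the catalyst vial, the ether can, the reducing agent]
6. Smuggler goes back to the mainland with the reducing agent.  [the mainland: the peroxide, the reducing agent, the solvent jar | the island: the base flask, the catalyst vial, the ether can]
7. Smuggler goes to the island with the reducing agent and the solvent jar.  [the mainland: the peroxide | the island: the base flask, the catalyst vial, the ether can, the reducing agent, the solvent jar]
8. Smuggler goes back to the mainland with the catalyst vial.  [the mainland: the catalyst vial, the peroxide | the island: the base flask, the ether can, the reducing agent, the solvent jar]
9. Smuggler goes to the island with the catalyst vial and the peroxide.  [the mainland: — | the island: the base flask, the catalyst vial, the ether can, the peroxide, the reducing agent, the solvent jar]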